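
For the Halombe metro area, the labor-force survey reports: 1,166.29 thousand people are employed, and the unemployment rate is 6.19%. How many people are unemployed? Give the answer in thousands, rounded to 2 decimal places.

About 76.96 thousand are unemployed.

Let U be the number unemployed. The labor force is E + U, and U/(E+U) = 0.0619.
So U = 0.0619 × 1,166.29 / (1 − 0.0619) = 72.1934 / 0.9381 ≈ 76.96 thousand.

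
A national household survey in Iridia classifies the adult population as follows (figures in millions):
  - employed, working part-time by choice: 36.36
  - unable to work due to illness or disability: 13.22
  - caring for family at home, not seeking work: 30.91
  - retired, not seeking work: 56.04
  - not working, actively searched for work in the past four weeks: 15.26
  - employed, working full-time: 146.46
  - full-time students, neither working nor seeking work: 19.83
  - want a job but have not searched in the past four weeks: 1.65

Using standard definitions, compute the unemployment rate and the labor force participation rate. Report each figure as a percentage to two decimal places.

Unemployment rate ≈ 7.70%; labor force participation rate ≈ 61.95%.

Employed = 36.36 + 146.46 = 182.82 million.
Unemployed = 15.26 million.
Labor force = 182.82 + 15.26 = 198.08 million.
Not in labor force = 13.22 + 30.91 + 56.04 + 19.83 + 1.65 = 121.65 million (those not working and not actively searching are outside the labor force — including those who want a job but have given up searching).
Civilian working-age population = 198.08 + 121.65 = 319.73 million.
Unemployment rate = 15.26 / 198.08 = 7.70%.
Labor force participation rate = 198.08 / 319.73 = 61.95%.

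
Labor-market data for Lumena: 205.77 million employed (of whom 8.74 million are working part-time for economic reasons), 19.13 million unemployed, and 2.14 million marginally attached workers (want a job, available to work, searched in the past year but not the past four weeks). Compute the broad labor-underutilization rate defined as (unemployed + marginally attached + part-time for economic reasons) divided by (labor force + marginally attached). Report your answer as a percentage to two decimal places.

Broad underutilization rate ≈ 13.22%.

Labor force = 205.77 + 19.13 = 224.90 million.
Numerator = 19.13 + 2.14 + 8.74 = 30.01 million.
Denominator = 224.90 + 2.14 = 227.04 million.
Broad rate = 30.01 / 227.04 = 13.22%.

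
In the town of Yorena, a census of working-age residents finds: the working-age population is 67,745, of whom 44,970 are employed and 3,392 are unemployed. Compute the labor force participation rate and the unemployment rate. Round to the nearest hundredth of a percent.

Labor force participation rate ≈ 71.39%; unemployment rate ≈ 7.01%.

Labor force = employed + unemployed = 44,970 + 3,392 = 48,362.
Unemployment rate = 3,392 / 48,362 = 7.01%.
Labor force participation rate = 48,362 / 67,745 = 71.39%.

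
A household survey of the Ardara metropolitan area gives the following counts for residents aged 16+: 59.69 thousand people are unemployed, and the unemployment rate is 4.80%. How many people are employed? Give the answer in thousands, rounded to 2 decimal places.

Labor force = U / u = 59.69 / 0.0480 ≈ 1,243.54 thousand.
Employed = labor force − unemployed = 1,243.54 − 59.69 = 1,183.85 thousand.

About 1,183.85 thousand are employed.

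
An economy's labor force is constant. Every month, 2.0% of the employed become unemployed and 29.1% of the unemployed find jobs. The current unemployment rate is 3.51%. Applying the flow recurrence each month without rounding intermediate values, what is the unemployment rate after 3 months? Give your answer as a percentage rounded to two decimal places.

Unemployment rate after three months ≈ 5.48%.

With a fixed labor force, u_{t+1} = u_t + s·(1−u_t) − f·u_t = u_t·(1−s−f) + s.
Here 1−s−f = 0.689 and s = 0.020.
u_1 = 0.035100 × 0.689 + 0.020 = 0.044184.
u_2 = 0.044184 × 0.689 + 0.020 = 0.050443.
u_3 = 0.050443 × 0.689 + 0.020 = 0.054755.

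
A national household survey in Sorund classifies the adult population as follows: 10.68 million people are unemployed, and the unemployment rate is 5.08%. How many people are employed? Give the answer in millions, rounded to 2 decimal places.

About 199.56 million are employed.

Labor force = U / u = 10.68 / 0.0508 ≈ 210.24 million.
Employed = labor force − unemployed = 210.24 − 10.68 = 199.56 million.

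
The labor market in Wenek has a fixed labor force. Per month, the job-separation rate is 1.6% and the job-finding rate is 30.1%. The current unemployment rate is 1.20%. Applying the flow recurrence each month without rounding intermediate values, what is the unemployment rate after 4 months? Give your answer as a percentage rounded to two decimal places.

Unemployment rate after four months ≈ 4.21%.

With a fixed labor force, u_{t+1} = u_t + s·(1−u_t) − f·u_t = u_t·(1−s−f) + s.
Here 1−s−f = 0.683 and s = 0.016.
u_1 = 0.012000 × 0.683 + 0.016 = 0.024196.
u_2 = 0.024196 × 0.683 + 0.016 = 0.032526.
u_3 = 0.032526 × 0.683 + 0.016 = 0.038215.
u_4 = 0.038215 × 0.683 + 0.016 = 0.042101.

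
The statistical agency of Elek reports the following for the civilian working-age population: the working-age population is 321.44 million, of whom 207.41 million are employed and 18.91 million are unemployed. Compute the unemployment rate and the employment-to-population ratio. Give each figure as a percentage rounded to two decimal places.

Unemployment rate ≈ 8.36%; employment-population ratio ≈ 64.53%.

Labor force = employed + unemployed = 207.41 + 18.91 = 226.32 million.
Unemployment rate = 18.91 / 226.32 = 8.36%.
Employment-population ratio = 207.41 / 321.44 = 64.53%.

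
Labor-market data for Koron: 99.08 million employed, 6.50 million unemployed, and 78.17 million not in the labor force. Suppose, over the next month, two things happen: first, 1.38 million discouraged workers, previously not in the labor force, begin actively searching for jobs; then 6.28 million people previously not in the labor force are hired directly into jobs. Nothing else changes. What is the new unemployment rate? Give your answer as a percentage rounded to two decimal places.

New unemployment rate ≈ 6.96%.

Initially, labor force = 99.08 + 6.50 = 105.58 million, so u = 6.50/105.58 = 6.16%.
After the first change, unemployed and labor force both rise by 1.38 → E = 99.08, U = 7.88, labor force = 106.96 million.
After the second change, employed and labor force both rise by 6.28; unemployed unchanged → E = 105.36, U = 7.88, labor force = 113.24 million.
New unemployment rate = 7.88 / 113.24 = 6.96%.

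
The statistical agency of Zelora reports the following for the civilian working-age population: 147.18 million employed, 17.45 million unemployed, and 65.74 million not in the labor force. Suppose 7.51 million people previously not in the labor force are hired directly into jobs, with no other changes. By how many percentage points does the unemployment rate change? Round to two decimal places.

Initially, labor force = 147.18 + 17.45 = 164.63 million, so u = 17.45/164.63 = 10.60%.
After the change, employed and labor force both rise by 7.51; unemployed unchanged → E = 154.69, U = 17.45, labor force = 172.14 million.
New unemployment rate = 17.45 / 172.14 = 10.14%.
Change = 10.14% − 10.60% = −0.46 percentage points.

The unemployment rate changes by −0.46 percentage points.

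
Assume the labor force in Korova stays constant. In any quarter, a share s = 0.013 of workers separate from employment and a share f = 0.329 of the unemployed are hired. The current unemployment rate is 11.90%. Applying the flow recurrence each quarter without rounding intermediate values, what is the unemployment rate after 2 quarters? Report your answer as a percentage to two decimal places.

With a fixed labor force, u_{t+1} = u_t + s·(1−u_t) − f·u_t = u_t·(1−s−f) + s.
Here 1−s−f = 0.658 and s = 0.013.
u_1 = 0.119000 × 0.658 + 0.013 = 0.091302.
u_2 = 0.091302 × 0.658 + 0.013 = 0.073077.

Unemployment rate after two quarters ≈ 7.31%.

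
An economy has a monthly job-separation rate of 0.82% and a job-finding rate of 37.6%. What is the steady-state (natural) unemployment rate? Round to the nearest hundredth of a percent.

At steady state the flows balance: s·E = f·U, so U/(E+U) = s/(s+f).
u* = 0.82 / (0.82 + 37.6) = 0.82 / 38.42 = 2.13%.

Steady-state unemployment rate ≈ 2.13%.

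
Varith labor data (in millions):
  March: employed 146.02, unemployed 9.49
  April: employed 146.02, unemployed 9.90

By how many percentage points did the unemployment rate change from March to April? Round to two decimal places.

The unemployment rate changed by +0.25 percentage points.

March: labor force = 146.02 + 9.49 = 155.51; u = 9.49/155.51 = 6.10%.
April: labor force = 146.02 + 9.90 = 155.92; u = 9.90/155.92 = 6.35%.
Change = 6.35% − 6.10% = +0.25 pp.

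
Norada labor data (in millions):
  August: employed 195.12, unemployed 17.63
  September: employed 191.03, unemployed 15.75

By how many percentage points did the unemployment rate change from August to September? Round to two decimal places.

August: labor force = 195.12 + 17.63 = 212.75; u = 17.63/212.75 = 8.29%.
September: labor force = 191.03 + 15.75 = 206.78; u = 15.75/206.78 = 7.62%.
Change = 7.62% − 8.29% = −0.67 pp.

The unemployment rate changed by −0.67 percentage points.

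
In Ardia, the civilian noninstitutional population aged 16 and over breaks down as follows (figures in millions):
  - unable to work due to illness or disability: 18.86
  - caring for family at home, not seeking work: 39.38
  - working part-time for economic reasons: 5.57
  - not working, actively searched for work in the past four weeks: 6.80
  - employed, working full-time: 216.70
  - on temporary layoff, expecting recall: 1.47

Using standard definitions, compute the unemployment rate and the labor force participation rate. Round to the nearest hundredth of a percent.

Unemployment rate ≈ 3.59%; labor force participation rate ≈ 79.83%.

Employed = 5.57 + 216.70 = 222.27 million (anyone who worked, including part-time for economic reasons, counts as employed).
Unemployed = 6.80 + 1.47 = 8.27 million (jobless and actively searching, or on temporary layoff).
Labor force = 222.27 + 8.27 = 230.54 million.
Not in labor force = 18.86 + 39.38 = 58.24 million (those not working and not actively searching are outside the labor force).
Civilian working-age population = 230.54 + 58.24 = 288.78 million.
Unemployment rate = 8.27 / 230.54 = 3.59%.
Labor force participation rate = 230.54 / 288.78 = 79.83%.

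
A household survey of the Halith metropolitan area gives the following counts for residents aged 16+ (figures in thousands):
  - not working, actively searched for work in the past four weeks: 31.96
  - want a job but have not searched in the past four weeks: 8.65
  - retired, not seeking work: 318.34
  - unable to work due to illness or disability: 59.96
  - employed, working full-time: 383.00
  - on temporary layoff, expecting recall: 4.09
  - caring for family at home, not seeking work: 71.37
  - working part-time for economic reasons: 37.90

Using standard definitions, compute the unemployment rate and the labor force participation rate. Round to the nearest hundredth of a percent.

Unemployment rate ≈ 7.89%; labor force participation rate ≈ 49.93%.

Employed = 383.00 + 37.90 = 420.90 thousand (anyone who worked, including part-time for economic reasons, counts as employed).
Unemployed = 31.96 + 4.09 = 36.05 thousand (jobless and actively searching, or on temporary layoff).
Labor force = 420.90 + 36.05 = 456.95 thousand.
Not in labor force = 8.65 + 318.34 + 59.96 + 71.37 = 458.32 thousand (those not working and not actively searching are outside the labor force — including those who want a job but have given up searching).
Civilian working-age population = 456.95 + 458.32 = 915.27 thousand.
Unemployment rate = 36.05 / 456.95 = 7.89%.
Labor force participation rate = 456.95 / 915.27 = 49.93%.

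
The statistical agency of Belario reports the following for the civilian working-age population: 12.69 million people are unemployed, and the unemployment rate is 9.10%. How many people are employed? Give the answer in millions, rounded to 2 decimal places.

About 126.76 million are employed.

Labor force = U / u = 12.69 / 0.0910 ≈ 139.45 million.
Employed = labor force − unemployed = 139.45 − 12.69 = 126.76 million.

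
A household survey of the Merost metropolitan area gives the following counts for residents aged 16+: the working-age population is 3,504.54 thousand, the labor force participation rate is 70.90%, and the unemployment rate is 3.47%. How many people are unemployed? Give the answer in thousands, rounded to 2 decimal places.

Labor force = 0.7090 × 3,504.54 = 2,484.72 thousand.
Unemployed = 0.0347 × 2,484.72 ≈ 86.22 thousand.

About 86.22 thousand are unemployed.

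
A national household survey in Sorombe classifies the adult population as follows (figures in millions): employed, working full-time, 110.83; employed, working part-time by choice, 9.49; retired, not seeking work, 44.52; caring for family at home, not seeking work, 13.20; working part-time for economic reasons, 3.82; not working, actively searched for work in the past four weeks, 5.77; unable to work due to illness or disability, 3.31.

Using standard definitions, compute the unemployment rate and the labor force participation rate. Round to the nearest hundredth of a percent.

Unemployment rate ≈ 4.44%; labor force participation rate ≈ 68.04%.

Employed = 110.83 + 9.49 + 3.82 = 124.14 million (anyone who worked, including part-time for economic reasons, counts as employed).
Unemployed = 5.77 million.
Labor force = 124.14 + 5.77 = 129.91 million.
Not in labor force = 44.52 + 13.20 + 3.31 = 61.03 million (those not working and not actively searching are outside the labor force).
Civilian working-age population = 129.91 + 61.03 = 190.94 million.
Unemployment rate = 5.77 / 129.91 = 4.44%.
Labor force participation rate = 129.91 / 190.94 = 68.04%.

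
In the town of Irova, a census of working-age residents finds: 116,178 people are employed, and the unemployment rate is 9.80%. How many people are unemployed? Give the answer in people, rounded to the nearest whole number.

About 12,622 are unemployed.

Let U be the number unemployed. The labor force is E + U, and U/(E+U) = 0.0980.
So U = 0.0980 × 116,178 / (1 − 0.0980) = 11385.44 / 0.9020 ≈ 12,622.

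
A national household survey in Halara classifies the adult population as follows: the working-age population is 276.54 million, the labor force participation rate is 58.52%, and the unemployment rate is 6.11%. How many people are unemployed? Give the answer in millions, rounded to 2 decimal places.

Labor force = 0.5852 × 276.54 = 161.83 million.
Unemployed = 0.0611 × 161.83 ≈ 9.89 million.

About 9.89 million are unemployed.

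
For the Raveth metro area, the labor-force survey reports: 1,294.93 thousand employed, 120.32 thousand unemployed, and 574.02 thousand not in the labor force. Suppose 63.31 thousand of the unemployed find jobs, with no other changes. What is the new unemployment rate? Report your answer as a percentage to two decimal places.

Initially, labor force = 1,294.93 + 120.32 = 1,415.25 thousand, so u = 120.32/1,415.25 = 8.50%.
After the change, unemployed falls and employed rises by 63.31; labor force unchanged → E = 1,358.24, U = 57.01, labor force = 1,415.25 thousand.
New unemployment rate = 57.01 / 1,415.25 = 4.03%.

New unemployment rate ≈ 4.03%.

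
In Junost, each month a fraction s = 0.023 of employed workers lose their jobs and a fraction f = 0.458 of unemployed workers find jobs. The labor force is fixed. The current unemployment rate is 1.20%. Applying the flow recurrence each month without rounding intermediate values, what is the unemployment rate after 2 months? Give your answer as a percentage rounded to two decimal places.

With a fixed labor force, u_{t+1} = u_t + s·(1−u_t) − f·u_t = u_t·(1−s−f) + s.
Here 1−s−f = 0.519 and s = 0.023.
u_1 = 0.012000 × 0.519 + 0.023 = 0.029228.
u_2 = 0.029228 × 0.519 + 0.023 = 0.038169.

Unemployment rate after two months ≈ 3.82%.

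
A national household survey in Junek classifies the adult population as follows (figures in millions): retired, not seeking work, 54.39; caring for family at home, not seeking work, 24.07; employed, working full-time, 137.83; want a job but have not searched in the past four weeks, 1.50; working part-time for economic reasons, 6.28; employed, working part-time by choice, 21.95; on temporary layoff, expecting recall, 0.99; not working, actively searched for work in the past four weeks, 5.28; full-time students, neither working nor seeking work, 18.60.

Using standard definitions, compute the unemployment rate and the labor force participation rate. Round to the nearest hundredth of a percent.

Unemployment rate ≈ 3.64%; labor force participation rate ≈ 63.62%.

Employed = 137.83 + 6.28 + 21.95 = 166.06 million (anyone who worked, including part-time for economic reasons, counts as employed).
Unemployed = 0.99 + 5.28 = 6.27 million (jobless and actively searching, or on temporary layoff).
Labor force = 166.06 + 6.27 = 172.33 million.
Not in labor force = 54.39 + 24.07 + 1.50 + 18.60 = 98.56 million (those not working and not actively searching are outside the labor force — including those who want a job but have given up searching).
Civilian working-age population = 172.33 + 98.56 = 270.89 million.
Unemployment rate = 6.27 / 172.33 = 3.64%.
Labor force participation rate = 172.33 / 270.89 = 63.62%.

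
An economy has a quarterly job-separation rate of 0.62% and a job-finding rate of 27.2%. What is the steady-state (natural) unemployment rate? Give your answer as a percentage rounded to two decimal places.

At steady state the flows balance: s·E = f·U, so U/(E+U) = s/(s+f).
u* = 0.62 / (0.62 + 27.2) = 0.62 / 27.82 = 2.23%.

Steady-state unemployment rate ≈ 2.23%.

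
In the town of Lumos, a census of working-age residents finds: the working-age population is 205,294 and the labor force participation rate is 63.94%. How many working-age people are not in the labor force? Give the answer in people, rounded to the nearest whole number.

About 74,029 are not in the labor force.

Share not in the labor force = 1 − 0.6394 = 0.3606.
Not in labor force = 0.3606 × 205,294 ≈ 74,029.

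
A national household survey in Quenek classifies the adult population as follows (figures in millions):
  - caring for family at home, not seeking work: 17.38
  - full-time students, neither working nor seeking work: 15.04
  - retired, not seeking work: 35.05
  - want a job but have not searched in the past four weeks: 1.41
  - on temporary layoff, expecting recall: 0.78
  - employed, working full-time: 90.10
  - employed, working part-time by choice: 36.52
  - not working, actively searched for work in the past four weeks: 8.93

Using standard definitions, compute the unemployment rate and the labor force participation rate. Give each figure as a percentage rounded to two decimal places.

Unemployment rate ≈ 7.12%; labor force participation rate ≈ 66.43%.

Employed = 90.10 + 36.52 = 126.62 million.
Unemployed = 0.78 + 8.93 = 9.71 million (jobless and actively searching, or on temporary layoff).
Labor force = 126.62 + 9.71 = 136.33 million.
Not in labor force = 17.38 + 15.04 + 35.05 + 1.41 = 68.88 million (those not working and not actively searching are outside the labor force — including those who want a job but have given up searching).
Civilian working-age population = 136.33 + 68.88 = 205.21 million.
Unemployment rate = 9.71 / 136.33 = 7.12%.
Labor force participation rate = 136.33 / 205.21 = 66.43%.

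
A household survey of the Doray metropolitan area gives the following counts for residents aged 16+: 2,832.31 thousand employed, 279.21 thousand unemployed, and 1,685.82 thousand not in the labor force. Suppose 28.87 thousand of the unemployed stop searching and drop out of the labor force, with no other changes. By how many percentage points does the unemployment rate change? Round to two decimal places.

The unemployment rate changes by −0.85 percentage points.

Initially, labor force = 2,832.31 + 279.21 = 3,111.52 thousand, so u = 279.21/3,111.52 = 8.97%.
After the change, unemployed and labor force both fall by 28.87 → E = 2,832.31, U = 250.34, labor force = 3,082.65 thousand.
New unemployment rate = 250.34 / 3,082.65 = 8.12%.
Change = 8.12% − 8.97% = −0.85 percentage points.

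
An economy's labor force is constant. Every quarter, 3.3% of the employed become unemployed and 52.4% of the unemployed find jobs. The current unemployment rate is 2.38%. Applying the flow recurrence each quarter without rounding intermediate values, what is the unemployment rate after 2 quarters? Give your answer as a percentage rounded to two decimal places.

Unemployment rate after two quarters ≈ 5.23%.

With a fixed labor force, u_{t+1} = u_t + s·(1−u_t) − f·u_t = u_t·(1−s−f) + s.
Here 1−s−f = 0.443 and s = 0.033.
u_1 = 0.023800 × 0.443 + 0.033 = 0.043543.
u_2 = 0.043543 × 0.443 + 0.033 = 0.052290.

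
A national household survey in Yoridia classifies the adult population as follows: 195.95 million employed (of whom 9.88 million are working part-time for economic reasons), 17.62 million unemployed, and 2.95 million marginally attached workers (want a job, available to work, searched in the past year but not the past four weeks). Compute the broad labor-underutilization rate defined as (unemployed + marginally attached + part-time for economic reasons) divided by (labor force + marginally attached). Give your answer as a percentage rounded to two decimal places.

Broad underutilization rate ≈ 14.06%.

Labor force = 195.95 + 17.62 = 213.57 million.
Numerator = 17.62 + 2.95 + 9.88 = 30.45 million.
Denominator = 213.57 + 2.95 = 216.52 million.
Broad rate = 30.45 / 216.52 = 14.06%.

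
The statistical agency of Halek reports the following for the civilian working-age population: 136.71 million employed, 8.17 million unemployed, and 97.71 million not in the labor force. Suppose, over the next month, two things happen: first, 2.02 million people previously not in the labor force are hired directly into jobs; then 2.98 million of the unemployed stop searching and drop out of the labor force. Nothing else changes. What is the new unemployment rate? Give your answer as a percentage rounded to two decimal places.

New unemployment rate ≈ 3.61%.

Initially, labor force = 136.71 + 8.17 = 144.88 million, so u = 8.17/144.88 = 5.64%.
After the first change, employed and labor force both rise by 2.02; unemployed unchanged → E = 138.73, U = 8.17, labor force = 146.90 million.
After the second change, unemployed and labor force both fall by 2.98 → E = 138.73, U = 5.19, labor force = 143.92 million.
New unemployment rate = 5.19 / 143.92 = 3.61%.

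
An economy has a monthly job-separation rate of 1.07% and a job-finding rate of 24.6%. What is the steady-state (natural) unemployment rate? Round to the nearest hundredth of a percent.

At steady state the flows balance: s·E = f·U, so U/(E+U) = s/(s+f).
u* = 1.07 / (1.07 + 24.6) = 1.07 / 25.67 = 4.17%.

Steady-state unemployment rate ≈ 4.17%.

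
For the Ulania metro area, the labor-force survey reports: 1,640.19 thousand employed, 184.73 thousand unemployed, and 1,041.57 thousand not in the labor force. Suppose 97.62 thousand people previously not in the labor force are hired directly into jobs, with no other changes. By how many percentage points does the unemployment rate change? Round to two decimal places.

Initially, labor force = 1,640.19 + 184.73 = 1,824.92 thousand, so u = 184.73/1,824.92 = 10.12%.
After the change, employed and labor force both rise by 97.62; unemployed unchanged → E = 1,737.81, U = 184.73, labor force = 1,922.54 thousand.
New unemployment rate = 184.73 / 1,922.54 = 9.61%.
Change = 9.61% − 10.12% = −0.51 percentage points.

The unemployment rate changes by −0.51 percentage points.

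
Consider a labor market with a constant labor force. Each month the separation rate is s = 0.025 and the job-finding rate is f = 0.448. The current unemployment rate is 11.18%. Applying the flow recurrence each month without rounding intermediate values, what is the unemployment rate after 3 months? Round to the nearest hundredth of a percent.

With a fixed labor force, u_{t+1} = u_t + s·(1−u_t) − f·u_t = u_t·(1−s−f) + s.
Here 1−s−f = 0.527 and s = 0.025.
u_1 = 0.111800 × 0.527 + 0.025 = 0.083919.
u_2 = 0.083919 × 0.527 + 0.025 = 0.069225.
u_3 = 0.069225 × 0.527 + 0.025 = 0.061482.

Unemployment rate after three months ≈ 6.15%.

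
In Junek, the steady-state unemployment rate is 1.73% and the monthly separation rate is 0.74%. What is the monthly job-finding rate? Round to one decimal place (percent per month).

From u* = s/(s+f): f = s·(1−u)/u.
f = 0.74 × (1 − 0.0173) / 0.0173 = 0.7272 / 0.0173 ≈ 42.0% per month.

Job-finding rate ≈ 42.0% per month.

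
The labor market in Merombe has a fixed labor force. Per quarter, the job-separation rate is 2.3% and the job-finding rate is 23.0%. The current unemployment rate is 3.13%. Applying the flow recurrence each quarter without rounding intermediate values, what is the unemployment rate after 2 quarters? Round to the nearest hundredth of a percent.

Unemployment rate after two quarters ≈ 5.76%.

With a fixed labor force, u_{t+1} = u_t + s·(1−u_t) − f·u_t = u_t·(1−s−f) + s.
Here 1−s−f = 0.747 and s = 0.023.
u_1 = 0.031300 × 0.747 + 0.023 = 0.046381.
u_2 = 0.046381 × 0.747 + 0.023 = 0.057647.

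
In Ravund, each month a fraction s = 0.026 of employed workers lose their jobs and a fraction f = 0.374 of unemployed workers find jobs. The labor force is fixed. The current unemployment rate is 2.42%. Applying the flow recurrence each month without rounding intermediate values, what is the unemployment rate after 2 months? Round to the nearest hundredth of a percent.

With a fixed labor force, u_{t+1} = u_t + s·(1−u_t) − f·u_t = u_t·(1−s−f) + s.
Here 1−s−f = 0.600 and s = 0.026.
u_1 = 0.024200 × 0.600 + 0.026 = 0.040520.
u_2 = 0.040520 × 0.600 + 0.026 = 0.050312.

Unemployment rate after two months ≈ 5.03%.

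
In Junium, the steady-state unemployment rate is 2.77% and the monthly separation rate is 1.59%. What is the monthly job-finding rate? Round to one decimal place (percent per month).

From u* = s/(s+f): f = s·(1−u)/u.
f = 1.59 × (1 − 0.0277) / 0.0277 = 1.5460 / 0.0277 ≈ 55.8% per month.

Job-finding rate ≈ 55.8% per month.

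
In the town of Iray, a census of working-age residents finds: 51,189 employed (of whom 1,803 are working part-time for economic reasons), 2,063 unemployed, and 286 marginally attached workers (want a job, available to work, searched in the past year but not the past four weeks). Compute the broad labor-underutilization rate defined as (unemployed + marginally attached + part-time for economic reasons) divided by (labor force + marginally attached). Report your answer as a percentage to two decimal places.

Labor force = 51,189 + 2,063 = 53,252.
Numerator = 2,063 + 286 + 1,803 = 4,152.
Denominator = 53,252 + 286 = 53,538.
Broad rate = 4,152 / 53,538 = 7.76%.

Broad underutilization rate ≈ 7.76%.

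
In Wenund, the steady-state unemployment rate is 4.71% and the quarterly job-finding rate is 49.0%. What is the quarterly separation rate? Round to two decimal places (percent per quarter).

From u* = s/(s+f): s = u·f/(1−u).
s = 0.0471 × 49.0 / (1 − 0.0471) = 2.3079 / 0.9529 ≈ 2.42% per quarter.

Separation rate ≈ 2.42% per quarter.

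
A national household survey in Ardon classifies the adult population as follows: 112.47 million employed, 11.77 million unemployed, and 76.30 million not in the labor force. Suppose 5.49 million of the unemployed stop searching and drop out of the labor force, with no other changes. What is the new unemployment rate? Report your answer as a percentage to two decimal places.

Initially, labor force = 112.47 + 11.77 = 124.24 million, so u = 11.77/124.24 = 9.47%.
After the change, unemployed and labor force both fall by 5.49 → E = 112.47, U = 6.28, labor force = 118.75 million.
New unemployment rate = 6.28 / 118.75 = 5.29%.

New unemployment rate ≈ 5.29%.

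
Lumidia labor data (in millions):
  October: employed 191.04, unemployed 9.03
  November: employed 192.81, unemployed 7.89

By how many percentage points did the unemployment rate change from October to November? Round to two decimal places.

The unemployment rate changed by −0.58 percentage points.

October: labor force = 191.04 + 9.03 = 200.07; u = 9.03/200.07 = 4.51%.
November: labor force = 192.81 + 7.89 = 200.70; u = 7.89/200.70 = 3.93%.
Change = 3.93% − 4.51% = −0.58 pp.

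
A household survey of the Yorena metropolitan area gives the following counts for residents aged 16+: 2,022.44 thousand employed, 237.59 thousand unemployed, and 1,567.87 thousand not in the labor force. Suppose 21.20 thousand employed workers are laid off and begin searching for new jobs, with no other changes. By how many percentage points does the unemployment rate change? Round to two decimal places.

The unemployment rate changes by +0.94 percentage points.

Initially, labor force = 2,022.44 + 237.59 = 2,260.03 thousand, so u = 237.59/2,260.03 = 10.51%.
After the change, employed falls and unemployed rises by 21.20; labor force unchanged → E = 2,001.24, U = 258.79, labor force = 2,260.03 thousand.
New unemployment rate = 258.79 / 2,260.03 = 11.45%.
Change = 11.45% − 10.51% = +0.94 percentage points.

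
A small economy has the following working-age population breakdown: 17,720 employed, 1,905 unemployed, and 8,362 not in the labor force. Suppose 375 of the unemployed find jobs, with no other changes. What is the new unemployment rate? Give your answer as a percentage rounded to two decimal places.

Initially, labor force = 17,720 + 1,905 = 19,625, so u = 1,905/19,625 = 9.71%.
After the change, unemployed falls and employed rises by 375; labor force unchanged → E = 18,095, U = 1,530, labor force = 19,625.
New unemployment rate = 1,530 / 19,625 = 7.80%.

New unemployment rate ≈ 7.80%.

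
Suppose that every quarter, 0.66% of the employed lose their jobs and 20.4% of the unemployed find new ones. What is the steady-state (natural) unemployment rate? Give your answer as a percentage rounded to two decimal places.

At steady state the flows balance: s·E = f·U, so U/(E+U) = s/(s+f).
u* = 0.66 / (0.66 + 20.4) = 0.66 / 21.06 = 3.13%.

Steady-state unemployment rate ≈ 3.13%.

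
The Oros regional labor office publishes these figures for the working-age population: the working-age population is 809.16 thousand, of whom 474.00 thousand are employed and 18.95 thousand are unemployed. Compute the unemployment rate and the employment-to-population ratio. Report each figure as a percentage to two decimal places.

Labor force = employed + unemployed = 474.00 + 18.95 = 492.95 thousand.
Unemployment rate = 18.95 / 492.95 = 3.84%.
Employment-population ratio = 474.00 / 809.16 = 58.58%.

Unemployment rate ≈ 3.84%; employment-population ratio ≈ 58.58%.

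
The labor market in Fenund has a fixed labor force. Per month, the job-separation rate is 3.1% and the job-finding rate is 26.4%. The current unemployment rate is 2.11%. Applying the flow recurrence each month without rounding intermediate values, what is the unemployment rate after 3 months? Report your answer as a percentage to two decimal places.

With a fixed labor force, u_{t+1} = u_t + s·(1−u_t) − f·u_t = u_t·(1−s−f) + s.
Here 1−s−f = 0.705 and s = 0.031.
u_1 = 0.021100 × 0.705 + 0.031 = 0.045875.
u_2 = 0.045875 × 0.705 + 0.031 = 0.063342.
u_3 = 0.063342 × 0.705 + 0.031 = 0.075656.

Unemployment rate after three months ≈ 7.57%.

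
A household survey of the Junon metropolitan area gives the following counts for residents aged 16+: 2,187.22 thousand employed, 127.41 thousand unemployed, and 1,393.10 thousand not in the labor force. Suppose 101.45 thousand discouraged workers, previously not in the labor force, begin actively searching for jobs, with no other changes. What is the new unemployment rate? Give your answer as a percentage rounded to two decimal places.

New unemployment rate ≈ 9.47%.

Initially, labor force = 2,187.22 + 127.41 = 2,314.63 thousand, so u = 127.41/2,314.63 = 5.50%.
After the change, unemployed and labor force both rise by 101.45 → E = 2,187.22, U = 228.86, labor force = 2,416.08 thousand.
New unemployment rate = 228.86 / 2,416.08 = 9.47%.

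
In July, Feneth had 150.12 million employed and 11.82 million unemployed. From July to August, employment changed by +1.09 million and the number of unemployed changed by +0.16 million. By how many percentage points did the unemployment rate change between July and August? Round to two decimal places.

July: labor force = 150.12 + 11.82 = 161.94; u = 11.82/161.94 = 7.30%.
August: labor force = 151.21 + 11.98 = 163.19; u = 11.98/163.19 = 7.34%.
Change = 7.34% − 7.30% = +0.04 pp.

The unemployment rate changed by +0.04 percentage points.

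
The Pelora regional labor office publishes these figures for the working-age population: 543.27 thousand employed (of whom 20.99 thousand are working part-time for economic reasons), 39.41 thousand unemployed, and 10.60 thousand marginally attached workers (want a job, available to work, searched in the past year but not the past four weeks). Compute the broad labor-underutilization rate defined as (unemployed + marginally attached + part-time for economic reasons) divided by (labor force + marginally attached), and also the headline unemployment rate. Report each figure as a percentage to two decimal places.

Labor force = 543.27 + 39.41 = 582.68 thousand.
Numerator = 39.41 + 10.60 + 20.99 = 71.00 thousand.
Denominator = 582.68 + 10.60 = 593.28 thousand.
Broad rate = 71.00 / 593.28 = 11.97%.
Headline unemployment rate = 39.41 / 582.68 = 6.76%.

Broad underutilization rate ≈ 11.97%; headline unemployment rate ≈ 6.76%.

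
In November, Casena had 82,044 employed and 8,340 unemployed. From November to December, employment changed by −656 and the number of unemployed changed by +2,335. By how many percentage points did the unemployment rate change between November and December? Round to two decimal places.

The unemployment rate changed by +2.37 percentage points.

November: labor force = 82,044 + 8,340 = 90,384; u = 8,340/90,384 = 9.23%.
December: labor force = 81,388 + 10,675 = 92,063; u = 10,675/92,063 = 11.60%.
Change = 11.60% − 9.23% = +2.37 pp.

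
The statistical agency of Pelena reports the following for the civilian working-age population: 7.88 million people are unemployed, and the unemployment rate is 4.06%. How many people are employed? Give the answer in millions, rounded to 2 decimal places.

About 186.21 million are employed.

Labor force = U / u = 7.88 / 0.0406 ≈ 194.09 million.
Employed = labor force − unemployed = 194.09 − 7.88 = 186.21 million.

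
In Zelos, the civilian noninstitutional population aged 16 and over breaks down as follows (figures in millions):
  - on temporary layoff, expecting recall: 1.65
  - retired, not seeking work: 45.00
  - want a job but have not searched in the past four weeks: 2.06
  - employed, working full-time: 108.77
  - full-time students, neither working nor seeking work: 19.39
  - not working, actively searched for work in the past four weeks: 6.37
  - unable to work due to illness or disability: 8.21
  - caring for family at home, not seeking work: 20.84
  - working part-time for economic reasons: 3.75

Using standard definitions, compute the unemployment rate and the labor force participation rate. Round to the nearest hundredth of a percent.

Unemployment rate ≈ 6.65%; labor force participation rate ≈ 55.80%.

Employed = 108.77 + 3.75 = 112.52 million (anyone who worked, including part-time for economic reasons, counts as employed).
Unemployed = 1.65 + 6.37 = 8.02 million (jobless and actively searching, or on temporary layoff).
Labor force = 112.52 + 8.02 = 120.54 million.
Not in labor force = 45.00 + 2.06 + 19.39 + 8.21 + 20.84 = 95.50 million (those not working and not actively searching are outside the labor force — including those who want a job but have given up searching).
Civilian working-age population = 120.54 + 95.50 = 216.04 million.
Unemployment rate = 8.02 / 120.54 = 6.65%.
Labor force participation rate = 120.54 / 216.04 = 55.80%.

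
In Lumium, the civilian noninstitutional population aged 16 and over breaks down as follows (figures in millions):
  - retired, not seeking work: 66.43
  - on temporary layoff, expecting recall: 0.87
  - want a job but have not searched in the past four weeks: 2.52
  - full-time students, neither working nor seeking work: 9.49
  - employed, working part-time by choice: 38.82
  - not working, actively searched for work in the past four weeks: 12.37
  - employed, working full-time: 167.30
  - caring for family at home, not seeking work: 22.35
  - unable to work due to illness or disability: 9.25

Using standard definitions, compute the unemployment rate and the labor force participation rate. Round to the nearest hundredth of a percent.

Employed = 38.82 + 167.30 = 206.12 million.
Unemployed = 0.87 + 12.37 = 13.24 million (jobless and actively searching, or on temporary layoff).
Labor force = 206.12 + 13.24 = 219.36 million.
Not in labor force = 66.43 + 2.52 + 9.49 + 22.35 + 9.25 = 110.04 million (those not working and not actively searching are outside the labor force — including those who want a job but have given up searching).
Civilian working-age population = 219.36 + 110.04 = 329.40 million.
Unemployment rate = 13.24 / 219.36 = 6.04%.
Labor force participation rate = 219.36 / 329.40 = 66.59%.

Unemployment rate ≈ 6.04%; labor force participation rate ≈ 66.59%.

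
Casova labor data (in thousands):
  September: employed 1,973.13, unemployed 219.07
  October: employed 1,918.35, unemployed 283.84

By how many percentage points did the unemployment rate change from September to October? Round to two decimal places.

September: labor force = 1,973.13 + 219.07 = 2,192.20; u = 219.07/2,192.20 = 9.99%.
October: labor force = 1,918.35 + 283.84 = 2,202.19; u = 283.84/2,202.19 = 12.89%.
Change = 12.89% − 9.99% = +2.90 pp.

The unemployment rate changed by +2.90 percentage points.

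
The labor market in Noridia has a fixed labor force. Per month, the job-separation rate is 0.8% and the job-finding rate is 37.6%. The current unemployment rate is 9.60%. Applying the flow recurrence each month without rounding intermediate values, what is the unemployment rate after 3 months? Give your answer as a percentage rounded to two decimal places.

With a fixed labor force, u_{t+1} = u_t + s·(1−u_t) − f·u_t = u_t·(1−s−f) + s.
Here 1−s−f = 0.616 and s = 0.008.
u_1 = 0.096000 × 0.616 + 0.008 = 0.067136.
u_2 = 0.067136 × 0.616 + 0.008 = 0.049356.
u_3 = 0.049356 × 0.616 + 0.008 = 0.038403.

Unemployment rate after three months ≈ 3.84%.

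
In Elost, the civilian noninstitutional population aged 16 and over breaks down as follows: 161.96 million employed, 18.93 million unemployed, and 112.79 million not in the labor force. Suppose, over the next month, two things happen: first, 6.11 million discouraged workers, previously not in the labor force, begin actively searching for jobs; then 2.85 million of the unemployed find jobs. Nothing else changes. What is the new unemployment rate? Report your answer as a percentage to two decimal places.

Initially, labor force = 161.96 + 18.93 = 180.89 million, so u = 18.93/180.89 = 10.46%.
After the first change, unemployed and labor force both rise by 6.11 → E = 161.96, U = 25.04, labor force = 187.00 million.
After the second change, unemployed falls and employed rises by 2.85; labor force unchanged → E = 164.81, U = 22.19, labor force = 187.00 million.
New unemployment rate = 22.19 / 187.00 = 11.87%.

New unemployment rate ≈ 11.87%.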